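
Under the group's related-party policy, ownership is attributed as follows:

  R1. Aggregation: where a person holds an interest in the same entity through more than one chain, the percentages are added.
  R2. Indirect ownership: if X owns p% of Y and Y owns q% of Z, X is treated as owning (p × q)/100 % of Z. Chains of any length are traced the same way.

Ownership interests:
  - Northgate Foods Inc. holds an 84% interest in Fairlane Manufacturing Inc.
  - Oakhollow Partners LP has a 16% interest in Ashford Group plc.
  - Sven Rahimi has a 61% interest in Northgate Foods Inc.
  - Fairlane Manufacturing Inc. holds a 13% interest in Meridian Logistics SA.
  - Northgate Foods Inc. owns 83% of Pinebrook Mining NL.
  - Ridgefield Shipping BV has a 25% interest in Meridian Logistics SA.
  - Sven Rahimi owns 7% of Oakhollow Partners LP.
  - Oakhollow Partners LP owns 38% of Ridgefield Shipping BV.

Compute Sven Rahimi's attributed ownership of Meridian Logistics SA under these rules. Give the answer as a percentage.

7.3262%

Chain via Oakhollow Partners LP → Ridgefield Shipping BV (R2): 7% × 38% × 25% = 0.665% of Meridian Logistics SA.
Chain via Northgate Foods Inc. → Fairlane Manufacturing Inc. (R2): 61% × 84% × 13% = 6.6612% of Meridian Logistics SA.
Aggregating (R1): 0.665% + 6.6612% = 7.3262%.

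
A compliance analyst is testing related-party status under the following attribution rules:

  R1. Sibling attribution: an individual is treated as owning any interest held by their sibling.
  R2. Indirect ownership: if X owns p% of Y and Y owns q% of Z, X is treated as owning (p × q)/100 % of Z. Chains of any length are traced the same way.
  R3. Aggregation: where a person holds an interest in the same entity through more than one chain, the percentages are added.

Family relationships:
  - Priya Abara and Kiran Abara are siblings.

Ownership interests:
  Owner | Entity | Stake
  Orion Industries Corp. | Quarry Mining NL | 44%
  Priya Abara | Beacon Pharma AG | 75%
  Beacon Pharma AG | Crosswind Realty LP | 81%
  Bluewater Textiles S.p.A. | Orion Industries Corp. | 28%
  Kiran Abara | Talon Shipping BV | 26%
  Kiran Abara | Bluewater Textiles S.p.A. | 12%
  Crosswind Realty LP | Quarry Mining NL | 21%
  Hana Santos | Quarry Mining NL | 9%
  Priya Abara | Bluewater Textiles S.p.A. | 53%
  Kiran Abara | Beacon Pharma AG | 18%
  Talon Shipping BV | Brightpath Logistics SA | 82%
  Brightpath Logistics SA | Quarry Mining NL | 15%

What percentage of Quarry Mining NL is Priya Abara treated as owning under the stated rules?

27.0253%

By sibling attribution (R1), Priya Abara is treated as also owning Kiran Abara's interest in Bluewater Textiles S.p.A, giving 53% + 12% = 65%.
By sibling attribution (R1), Priya Abara is treated as also owning Kiran Abara's interest in Beacon Pharma AG, giving 75% + 18% = 93%.
By sibling attribution (R1), Priya Abara is treated as owning Kiran Abara's 26% interest in Talon Shipping BV.
Chain via Bluewater Textiles S.p.A. → Orion Industries Corp. (R2): 65% × 28% × 44% = 8.008% of Quarry Mining NL.
Chain via Beacon Pharma AG → Crosswind Realty LP (R2): 93% × 81% × 21% = 15.8193% of Quarry Mining NL.
Chain via Talon Shipping BV → Brightpath Logistics SA (R2): 26% × 82% × 15% = 3.198% of Quarry Mining NL.
Aggregating (R3): 8.008% + 15.8193% + 3.198% = 27.0253%.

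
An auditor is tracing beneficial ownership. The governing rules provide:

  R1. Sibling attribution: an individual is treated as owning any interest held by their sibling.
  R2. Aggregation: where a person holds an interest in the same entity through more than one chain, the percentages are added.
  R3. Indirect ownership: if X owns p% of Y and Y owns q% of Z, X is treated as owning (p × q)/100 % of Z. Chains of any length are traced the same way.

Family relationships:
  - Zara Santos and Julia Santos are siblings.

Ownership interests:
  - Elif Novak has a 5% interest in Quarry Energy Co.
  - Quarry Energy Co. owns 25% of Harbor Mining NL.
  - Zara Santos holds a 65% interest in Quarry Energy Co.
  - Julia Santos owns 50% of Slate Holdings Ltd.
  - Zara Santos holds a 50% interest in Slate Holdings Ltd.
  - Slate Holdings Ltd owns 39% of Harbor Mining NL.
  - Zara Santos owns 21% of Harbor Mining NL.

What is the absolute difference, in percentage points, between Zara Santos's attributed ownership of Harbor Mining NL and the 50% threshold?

By sibling attribution (R1), Zara Santos is treated as also owning Julia Santos's interest in Slate Holdings Ltd, giving 50% + 50% = 100%.
Chain via Slate Holdings Ltd (R3): 100% × 39% = 39% of Harbor Mining NL.
Chain via Quarry Energy Co. (R3): 65% × 25% = 16.25% of Harbor Mining NL.
Direct interest in Harbor Mining NL: 21%.
Aggregating (R2): 39% + 16.25% + 21% = 76.25%.
76.25% exceeds the 50% threshold by 26.25 percentage points.

26.25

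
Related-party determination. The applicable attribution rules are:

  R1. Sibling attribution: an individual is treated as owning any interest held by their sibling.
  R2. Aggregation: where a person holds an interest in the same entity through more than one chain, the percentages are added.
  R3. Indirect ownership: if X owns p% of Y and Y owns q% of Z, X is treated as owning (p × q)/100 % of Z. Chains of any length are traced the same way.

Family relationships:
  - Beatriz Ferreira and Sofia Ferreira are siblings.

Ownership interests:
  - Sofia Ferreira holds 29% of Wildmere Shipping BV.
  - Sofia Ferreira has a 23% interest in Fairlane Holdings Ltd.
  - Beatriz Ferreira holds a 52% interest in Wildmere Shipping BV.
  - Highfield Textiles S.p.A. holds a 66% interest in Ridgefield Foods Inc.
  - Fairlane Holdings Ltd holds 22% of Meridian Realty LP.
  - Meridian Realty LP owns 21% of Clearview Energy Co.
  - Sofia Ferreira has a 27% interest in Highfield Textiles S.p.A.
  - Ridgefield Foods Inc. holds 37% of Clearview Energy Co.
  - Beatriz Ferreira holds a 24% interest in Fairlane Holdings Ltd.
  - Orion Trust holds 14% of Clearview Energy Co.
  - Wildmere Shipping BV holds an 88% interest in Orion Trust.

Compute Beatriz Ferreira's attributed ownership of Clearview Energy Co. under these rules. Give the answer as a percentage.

18.744%

By sibling attribution (R1), Beatriz Ferreira is treated as also owning Sofia Ferreira's interest in Fairlane Holdings Ltd, giving 24% + 23% = 47%.
By sibling attribution (R1), Beatriz Ferreira is treated as also owning Sofia Ferreira's interest in Wildmere Shipping BV, giving 52% + 29% = 81%.
By sibling attribution (R1), Beatriz Ferreira is treated as owning Sofia Ferreira's 27% interest in Highfield Textiles S.p.A.
Chain via Fairlane Holdings Ltd → Meridian Realty LP (R3): 47% × 22% × 21% = 2.1714% of Clearview Energy Co.
Chain via Wildmere Shipping BV → Orion Trust (R3): 81% × 88% × 14% = 9.9792% of Clearview Energy Co.
Chain via Highfield Textiles S.p.A. → Ridgefield Foods Inc. (R3): 27% × 66% × 37% = 6.5934% of Clearview Energy Co.
Aggregating (R2): 2.1714% + 9.9792% + 6.5934% = 18.744%.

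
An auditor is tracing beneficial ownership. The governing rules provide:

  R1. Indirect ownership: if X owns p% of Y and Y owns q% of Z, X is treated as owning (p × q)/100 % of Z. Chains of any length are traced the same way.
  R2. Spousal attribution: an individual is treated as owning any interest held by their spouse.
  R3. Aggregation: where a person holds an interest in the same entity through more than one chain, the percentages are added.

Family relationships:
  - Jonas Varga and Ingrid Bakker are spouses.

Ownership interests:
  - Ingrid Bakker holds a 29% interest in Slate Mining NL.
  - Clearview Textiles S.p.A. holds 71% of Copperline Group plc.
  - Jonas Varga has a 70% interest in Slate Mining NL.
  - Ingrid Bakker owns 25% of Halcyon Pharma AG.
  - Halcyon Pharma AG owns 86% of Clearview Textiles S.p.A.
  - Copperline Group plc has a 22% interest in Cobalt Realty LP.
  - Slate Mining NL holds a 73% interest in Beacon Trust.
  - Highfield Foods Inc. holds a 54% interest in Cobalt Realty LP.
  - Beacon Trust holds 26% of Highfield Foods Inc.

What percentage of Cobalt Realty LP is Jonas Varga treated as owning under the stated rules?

By spousal attribution (R2), Jonas Varga is treated as also owning Ingrid Bakker's interest in Slate Mining NL, giving 70% + 29% = 99%.
By spousal attribution (R2), Jonas Varga is treated as owning Ingrid Bakker's 25% interest in Halcyon Pharma AG.
Chain via Slate Mining NL → Beacon Trust → Highfield Foods Inc. (R1): 99% × 73% × 26% × 54% = 10.146708% of Cobalt Realty LP.
Chain via Halcyon Pharma AG → Clearview Textiles S.p.A. → Copperline Group plc (R1): 25% × 86% × 71% × 22% = 3.3583% of Cobalt Realty LP.
Aggregating (R3): 10.146708% + 3.3583% = 13.505008%.

13.505008%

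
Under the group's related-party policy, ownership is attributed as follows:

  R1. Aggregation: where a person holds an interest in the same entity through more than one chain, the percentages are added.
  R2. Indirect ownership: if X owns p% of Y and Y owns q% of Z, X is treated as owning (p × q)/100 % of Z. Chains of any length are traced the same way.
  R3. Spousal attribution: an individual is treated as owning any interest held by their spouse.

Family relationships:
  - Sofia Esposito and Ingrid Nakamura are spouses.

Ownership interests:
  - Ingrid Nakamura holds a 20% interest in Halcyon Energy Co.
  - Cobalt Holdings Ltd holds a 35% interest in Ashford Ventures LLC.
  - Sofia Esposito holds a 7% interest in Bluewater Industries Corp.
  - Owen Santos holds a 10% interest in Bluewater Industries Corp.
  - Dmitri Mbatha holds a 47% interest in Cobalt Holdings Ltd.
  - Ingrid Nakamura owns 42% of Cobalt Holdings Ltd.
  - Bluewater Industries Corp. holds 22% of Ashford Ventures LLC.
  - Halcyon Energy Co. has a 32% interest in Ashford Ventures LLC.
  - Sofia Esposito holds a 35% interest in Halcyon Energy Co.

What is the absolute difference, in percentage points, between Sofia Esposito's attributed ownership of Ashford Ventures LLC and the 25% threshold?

8.84

By spousal attribution (R3), Sofia Esposito is treated as also owning Ingrid Nakamura's interest in Halcyon Energy Co, giving 35% + 20% = 55%.
By spousal attribution (R3), Sofia Esposito is treated as owning Ingrid Nakamura's 42% interest in Cobalt Holdings Ltd.
Chain via Halcyon Energy Co. (R2): 55% × 32% = 17.6% of Ashford Ventures LLC.
Chain via Bluewater Industries Corp. (R2): 7% × 22% = 1.54% of Ashford Ventures LLC.
Chain via Cobalt Holdings Ltd (R2): 42% × 35% = 14.7% of Ashford Ventures LLC.
Aggregating (R1): 17.6% + 1.54% + 14.7% = 33.84%.
33.84% exceeds the 25% threshold by 8.84 percentage points.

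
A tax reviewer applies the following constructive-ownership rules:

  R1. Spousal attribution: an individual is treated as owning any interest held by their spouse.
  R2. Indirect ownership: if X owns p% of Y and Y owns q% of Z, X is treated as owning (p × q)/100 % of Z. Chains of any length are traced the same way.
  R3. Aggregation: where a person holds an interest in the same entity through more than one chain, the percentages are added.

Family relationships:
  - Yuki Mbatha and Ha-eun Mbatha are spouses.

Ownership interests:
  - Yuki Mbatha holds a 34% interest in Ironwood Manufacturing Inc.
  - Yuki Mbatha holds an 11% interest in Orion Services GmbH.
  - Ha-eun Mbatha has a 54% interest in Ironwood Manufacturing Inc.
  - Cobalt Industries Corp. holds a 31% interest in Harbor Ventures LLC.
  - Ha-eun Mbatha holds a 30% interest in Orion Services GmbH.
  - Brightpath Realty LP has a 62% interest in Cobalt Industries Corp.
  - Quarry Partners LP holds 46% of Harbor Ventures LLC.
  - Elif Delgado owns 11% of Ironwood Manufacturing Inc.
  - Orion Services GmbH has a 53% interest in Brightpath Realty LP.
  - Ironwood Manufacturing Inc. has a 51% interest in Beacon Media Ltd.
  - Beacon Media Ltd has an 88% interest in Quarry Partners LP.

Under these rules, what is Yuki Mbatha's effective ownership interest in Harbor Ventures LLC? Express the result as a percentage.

22.34393%

By spousal attribution (R1), Yuki Mbatha is treated as also owning Ha-eun Mbatha's interest in Ironwood Manufacturing Inc, giving 34% + 54% = 88%.
By spousal attribution (R1), Yuki Mbatha is treated as also owning Ha-eun Mbatha's interest in Orion Services GmbH, giving 11% + 30% = 41%.
Chain via Ironwood Manufacturing Inc. → Beacon Media Ltd → Quarry Partners LP (R2): 88% × 51% × 88% × 46% = 18.167424% of Harbor Ventures LLC.
Chain via Orion Services GmbH → Brightpath Realty LP → Cobalt Industries Corp. (R2): 41% × 53% × 62% × 31% = 4.176506% of Harbor Ventures LLC.
Aggregating (R3): 18.167424% + 4.176506% = 22.34393%.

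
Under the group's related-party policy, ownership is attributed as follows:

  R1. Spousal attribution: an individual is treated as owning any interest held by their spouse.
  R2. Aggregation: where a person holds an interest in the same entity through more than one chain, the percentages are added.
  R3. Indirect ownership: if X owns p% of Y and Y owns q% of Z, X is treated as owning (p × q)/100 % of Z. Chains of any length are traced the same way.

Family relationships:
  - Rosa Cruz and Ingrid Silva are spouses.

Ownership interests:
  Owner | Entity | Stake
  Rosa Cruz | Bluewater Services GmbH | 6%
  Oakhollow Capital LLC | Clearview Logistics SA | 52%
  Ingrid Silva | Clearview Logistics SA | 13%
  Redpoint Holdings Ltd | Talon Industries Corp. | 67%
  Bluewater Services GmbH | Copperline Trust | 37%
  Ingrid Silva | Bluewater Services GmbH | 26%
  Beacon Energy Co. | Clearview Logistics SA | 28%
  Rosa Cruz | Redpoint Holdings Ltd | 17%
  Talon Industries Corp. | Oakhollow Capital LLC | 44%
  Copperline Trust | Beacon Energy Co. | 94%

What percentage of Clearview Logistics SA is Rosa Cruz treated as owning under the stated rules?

18.72232%

By spousal attribution (R1), Rosa Cruz is treated as also owning Ingrid Silva's interest in Bluewater Services GmbH, giving 6% + 26% = 32%.
By spousal attribution (R1), Rosa Cruz is treated as owning Ingrid Silva's 13% interest in Clearview Logistics SA.
Chain via Bluewater Services GmbH → Copperline Trust → Beacon Energy Co. (R3): 32% × 37% × 94% × 28% = 3.116288% of Clearview Logistics SA.
Chain via Redpoint Holdings Ltd → Talon Industries Corp. → Oakhollow Capital LLC (R3): 17% × 67% × 44% × 52% = 2.606032% of Clearview Logistics SA.
Direct interest in Clearview Logistics SA: 13%.
Aggregating (R2): 3.116288% + 2.606032% + 13% = 18.72232%.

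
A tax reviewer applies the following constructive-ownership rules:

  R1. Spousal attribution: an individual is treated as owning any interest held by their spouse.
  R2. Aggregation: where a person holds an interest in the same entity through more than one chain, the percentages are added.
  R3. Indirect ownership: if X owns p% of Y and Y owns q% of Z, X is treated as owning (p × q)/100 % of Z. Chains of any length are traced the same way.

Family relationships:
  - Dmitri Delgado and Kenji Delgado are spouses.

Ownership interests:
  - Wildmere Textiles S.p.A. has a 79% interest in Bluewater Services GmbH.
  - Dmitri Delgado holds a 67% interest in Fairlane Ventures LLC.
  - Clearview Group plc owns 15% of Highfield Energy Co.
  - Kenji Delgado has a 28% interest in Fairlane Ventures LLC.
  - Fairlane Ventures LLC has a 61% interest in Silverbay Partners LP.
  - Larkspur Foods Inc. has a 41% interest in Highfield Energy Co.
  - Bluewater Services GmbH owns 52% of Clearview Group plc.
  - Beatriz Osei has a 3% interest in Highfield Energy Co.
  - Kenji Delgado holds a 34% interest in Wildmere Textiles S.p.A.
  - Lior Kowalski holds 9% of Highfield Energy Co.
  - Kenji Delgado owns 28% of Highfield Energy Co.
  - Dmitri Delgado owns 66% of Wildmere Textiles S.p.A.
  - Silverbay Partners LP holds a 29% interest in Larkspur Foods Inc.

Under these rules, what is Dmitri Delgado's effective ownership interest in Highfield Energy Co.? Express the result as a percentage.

By spousal attribution (R1), Dmitri Delgado is treated as also owning Kenji Delgado's interest in Fairlane Ventures LLC, giving 67% + 28% = 95%.
By spousal attribution (R1), Dmitri Delgado is treated as also owning Kenji Delgado's interest in Wildmere Textiles S.p.A, giving 66% + 34% = 100%.
By spousal attribution (R1), Dmitri Delgado is treated as owning Kenji Delgado's 28% interest in Highfield Energy Co.
Chain via Fairlane Ventures LLC → Silverbay Partners LP → Larkspur Foods Inc. (R3): 95% × 61% × 29% × 41% = 6.890255% of Highfield Energy Co.
Chain via Wildmere Textiles S.p.A. → Bluewater Services GmbH → Clearview Group plc (R3): 100% × 79% × 52% × 15% = 6.162% of Highfield Energy Co.
Direct interest in Highfield Energy Co: 28%.
Aggregating (R2): 6.890255% + 6.162% + 28% = 41.052255%.

41.052255%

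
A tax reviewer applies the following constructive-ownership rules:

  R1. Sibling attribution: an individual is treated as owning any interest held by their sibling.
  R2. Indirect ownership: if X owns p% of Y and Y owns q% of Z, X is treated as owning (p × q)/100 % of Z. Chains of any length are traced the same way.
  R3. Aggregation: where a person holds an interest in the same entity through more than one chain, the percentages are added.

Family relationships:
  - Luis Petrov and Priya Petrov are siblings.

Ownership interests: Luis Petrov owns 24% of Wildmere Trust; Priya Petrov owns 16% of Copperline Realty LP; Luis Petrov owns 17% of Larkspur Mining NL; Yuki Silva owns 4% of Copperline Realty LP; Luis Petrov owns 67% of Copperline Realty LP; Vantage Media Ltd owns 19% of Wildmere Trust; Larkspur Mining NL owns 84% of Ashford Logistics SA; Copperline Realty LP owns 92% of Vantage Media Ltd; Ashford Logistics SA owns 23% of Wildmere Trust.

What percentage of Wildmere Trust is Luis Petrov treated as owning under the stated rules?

By sibling attribution (R1), Luis Petrov is treated as also owning Priya Petrov's interest in Copperline Realty LP, giving 67% + 16% = 83%.
Chain via Larkspur Mining NL → Ashford Logistics SA (R2): 17% × 84% × 23% = 3.2844% of Wildmere Trust.
Chain via Copperline Realty LP → Vantage Media Ltd (R2): 83% × 92% × 19% = 14.5084% of Wildmere Trust.
Direct interest in Wildmere Trust: 24%.
Aggregating (R3): 3.2844% + 14.5084% + 24% = 41.7928%.

41.7928%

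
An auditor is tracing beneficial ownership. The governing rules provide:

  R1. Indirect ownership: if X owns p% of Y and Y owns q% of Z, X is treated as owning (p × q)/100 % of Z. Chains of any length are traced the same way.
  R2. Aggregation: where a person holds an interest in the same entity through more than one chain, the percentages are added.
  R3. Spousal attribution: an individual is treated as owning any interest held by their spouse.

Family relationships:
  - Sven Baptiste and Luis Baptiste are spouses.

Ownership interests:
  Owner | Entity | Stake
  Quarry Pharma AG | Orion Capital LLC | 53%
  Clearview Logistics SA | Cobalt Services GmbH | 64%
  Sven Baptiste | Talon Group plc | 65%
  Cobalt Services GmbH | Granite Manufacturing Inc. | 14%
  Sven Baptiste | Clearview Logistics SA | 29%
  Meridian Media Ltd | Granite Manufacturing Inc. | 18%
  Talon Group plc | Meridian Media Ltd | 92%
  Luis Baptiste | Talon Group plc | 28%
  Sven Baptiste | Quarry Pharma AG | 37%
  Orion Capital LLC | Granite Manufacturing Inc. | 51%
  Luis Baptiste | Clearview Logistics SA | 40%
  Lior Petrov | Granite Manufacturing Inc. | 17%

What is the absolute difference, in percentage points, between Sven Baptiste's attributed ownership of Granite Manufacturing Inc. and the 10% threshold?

By spousal attribution (R3), Sven Baptiste is treated as also owning Luis Baptiste's interest in Talon Group plc, giving 65% + 28% = 93%.
By spousal attribution (R3), Sven Baptiste is treated as also owning Luis Baptiste's interest in Clearview Logistics SA, giving 29% + 40% = 69%.
Chain via Talon Group plc → Meridian Media Ltd (R1): 93% × 92% × 18% = 15.4008% of Granite Manufacturing Inc.
Chain via Clearview Logistics SA → Cobalt Services GmbH (R1): 69% × 64% × 14% = 6.1824% of Granite Manufacturing Inc.
Chain via Quarry Pharma AG → Orion Capital LLC (R1): 37% × 53% × 51% = 10.0011% of Granite Manufacturing Inc.
Aggregating (R2): 15.4008% + 6.1824% + 10.0011% = 31.5843%.
31.5843% exceeds the 10% threshold by 21.5843 percentage points.

21.5843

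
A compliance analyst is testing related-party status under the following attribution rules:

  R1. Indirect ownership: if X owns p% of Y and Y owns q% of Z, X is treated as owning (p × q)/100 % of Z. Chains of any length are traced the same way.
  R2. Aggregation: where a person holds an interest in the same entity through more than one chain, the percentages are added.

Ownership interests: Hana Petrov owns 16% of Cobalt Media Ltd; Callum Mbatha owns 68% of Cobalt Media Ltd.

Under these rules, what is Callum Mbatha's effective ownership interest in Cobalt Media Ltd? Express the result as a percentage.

Direct interest in Cobalt Media Ltd: 68%.

68%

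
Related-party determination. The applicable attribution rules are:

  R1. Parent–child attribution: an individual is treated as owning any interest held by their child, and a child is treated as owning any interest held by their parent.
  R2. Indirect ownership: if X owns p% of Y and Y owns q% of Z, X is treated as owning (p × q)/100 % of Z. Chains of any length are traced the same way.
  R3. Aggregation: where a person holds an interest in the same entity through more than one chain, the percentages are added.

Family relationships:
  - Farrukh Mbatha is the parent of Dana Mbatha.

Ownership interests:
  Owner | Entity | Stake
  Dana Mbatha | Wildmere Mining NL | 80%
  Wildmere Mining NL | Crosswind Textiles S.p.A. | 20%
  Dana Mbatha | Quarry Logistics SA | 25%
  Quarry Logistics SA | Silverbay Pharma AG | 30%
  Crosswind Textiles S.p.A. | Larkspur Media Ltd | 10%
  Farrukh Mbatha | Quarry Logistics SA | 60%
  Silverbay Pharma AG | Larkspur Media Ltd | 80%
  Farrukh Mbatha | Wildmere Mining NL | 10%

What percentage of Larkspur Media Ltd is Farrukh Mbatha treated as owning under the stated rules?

22.2%

By parent–child attribution (R1), Farrukh Mbatha is treated as also owning Dana Mbatha's interest in Wildmere Mining NL, giving 10% + 80% = 90%.
By parent–child attribution (R1), Farrukh Mbatha is treated as also owning Dana Mbatha's interest in Quarry Logistics SA, giving 60% + 25% = 85%.
Chain via Wildmere Mining NL → Crosswind Textiles S.p.A. (R2): 90% × 20% × 10% = 1.8% of Larkspur Media Ltd.
Chain via Quarry Logistics SA → Silverbay Pharma AG (R2): 85% × 30% × 80% = 20.4% of Larkspur Media Ltd.
Aggregating (R3): 1.8% + 20.4% = 22.2%.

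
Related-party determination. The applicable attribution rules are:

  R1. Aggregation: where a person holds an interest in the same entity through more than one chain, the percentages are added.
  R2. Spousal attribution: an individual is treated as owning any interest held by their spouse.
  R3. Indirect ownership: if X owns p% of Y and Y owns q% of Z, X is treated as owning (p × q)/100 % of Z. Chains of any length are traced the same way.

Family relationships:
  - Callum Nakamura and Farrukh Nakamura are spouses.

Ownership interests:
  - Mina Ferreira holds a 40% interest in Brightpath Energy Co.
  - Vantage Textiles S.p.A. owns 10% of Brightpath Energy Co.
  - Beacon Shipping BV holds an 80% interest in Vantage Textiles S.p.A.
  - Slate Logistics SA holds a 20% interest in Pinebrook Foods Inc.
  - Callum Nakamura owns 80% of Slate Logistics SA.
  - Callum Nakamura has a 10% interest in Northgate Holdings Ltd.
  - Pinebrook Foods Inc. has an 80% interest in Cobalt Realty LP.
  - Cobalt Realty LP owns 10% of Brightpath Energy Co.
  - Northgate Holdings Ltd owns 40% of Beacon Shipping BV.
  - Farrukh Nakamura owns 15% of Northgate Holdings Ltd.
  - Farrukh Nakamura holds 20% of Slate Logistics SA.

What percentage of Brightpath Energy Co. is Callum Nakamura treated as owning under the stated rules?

2.4%

By spousal attribution (R2), Callum Nakamura is treated as also owning Farrukh Nakamura's interest in Slate Logistics SA, giving 80% + 20% = 100%.
By spousal attribution (R2), Callum Nakamura is treated as also owning Farrukh Nakamura's interest in Northgate Holdings Ltd, giving 10% + 15% = 25%.
Chain via Slate Logistics SA → Pinebrook Foods Inc. → Cobalt Realty LP (R3): 100% × 20% × 80% × 10% = 1.6% of Brightpath Energy Co.
Chain via Northgate Holdings Ltd → Beacon Shipping BV → Vantage Textiles S.p.A. (R3): 25% × 40% × 80% × 10% = 0.8% of Brightpath Energy Co.
Aggregating (R1): 1.6% + 0.8% = 2.4%.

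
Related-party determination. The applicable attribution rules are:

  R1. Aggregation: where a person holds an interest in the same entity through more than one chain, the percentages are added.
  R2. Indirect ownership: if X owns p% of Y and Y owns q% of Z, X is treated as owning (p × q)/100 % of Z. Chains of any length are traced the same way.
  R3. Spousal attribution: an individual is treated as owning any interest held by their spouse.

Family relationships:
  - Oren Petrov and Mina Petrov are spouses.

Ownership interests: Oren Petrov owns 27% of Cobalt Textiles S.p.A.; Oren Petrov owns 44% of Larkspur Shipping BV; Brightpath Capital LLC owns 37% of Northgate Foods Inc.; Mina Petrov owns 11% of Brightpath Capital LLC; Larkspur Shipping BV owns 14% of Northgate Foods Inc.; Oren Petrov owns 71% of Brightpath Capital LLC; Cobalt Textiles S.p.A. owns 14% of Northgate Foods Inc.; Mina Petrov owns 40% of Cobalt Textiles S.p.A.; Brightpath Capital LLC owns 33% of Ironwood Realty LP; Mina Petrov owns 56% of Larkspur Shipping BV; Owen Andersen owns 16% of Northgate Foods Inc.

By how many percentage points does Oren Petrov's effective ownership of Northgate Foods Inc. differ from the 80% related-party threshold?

By spousal attribution (R3), Oren Petrov is treated as also owning Mina Petrov's interest in Cobalt Textiles S.p.A, giving 27% + 40% = 67%.
By spousal attribution (R3), Oren Petrov is treated as also owning Mina Petrov's interest in Brightpath Capital LLC, giving 71% + 11% = 82%.
By spousal attribution (R3), Oren Petrov is treated as also owning Mina Petrov's interest in Larkspur Shipping BV, giving 44% + 56% = 100%.
Chain via Cobalt Textiles S.p.A. (R2): 67% × 14% = 9.38% of Northgate Foods Inc.
Chain via Brightpath Capital LLC (R2): 82% × 37% = 30.34% of Northgate Foods Inc.
Chain via Larkspur Shipping BV (R2): 100% × 14% = 14% of Northgate Foods Inc.
Aggregating (R1): 9.38% + 30.34% + 14% = 53.72%.
53.72% falls short of the 80% threshold by 26.28 percentage points.

26.28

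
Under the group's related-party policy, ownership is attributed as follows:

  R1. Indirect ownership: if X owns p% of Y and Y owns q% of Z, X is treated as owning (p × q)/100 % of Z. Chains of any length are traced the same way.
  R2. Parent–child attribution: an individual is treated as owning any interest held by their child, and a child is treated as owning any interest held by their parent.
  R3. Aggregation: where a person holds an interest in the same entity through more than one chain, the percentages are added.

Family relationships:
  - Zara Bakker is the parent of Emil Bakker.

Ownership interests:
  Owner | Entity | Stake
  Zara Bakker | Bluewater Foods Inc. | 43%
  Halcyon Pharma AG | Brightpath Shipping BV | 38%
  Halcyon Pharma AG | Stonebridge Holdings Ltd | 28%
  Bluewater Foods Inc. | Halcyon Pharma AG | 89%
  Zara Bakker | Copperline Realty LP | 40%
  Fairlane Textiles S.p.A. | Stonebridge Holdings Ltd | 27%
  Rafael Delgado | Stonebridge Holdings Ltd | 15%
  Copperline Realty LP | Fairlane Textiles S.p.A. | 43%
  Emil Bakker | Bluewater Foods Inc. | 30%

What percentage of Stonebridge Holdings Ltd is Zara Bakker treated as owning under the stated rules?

By parent–child attribution (R2), Zara Bakker is treated as also owning Emil Bakker's interest in Bluewater Foods Inc, giving 43% + 30% = 73%.
Chain via Copperline Realty LP → Fairlane Textiles S.p.A. (R1): 40% × 43% × 27% = 4.644% of Stonebridge Holdings Ltd.
Chain via Bluewater Foods Inc. → Halcyon Pharma AG (R1): 73% × 89% × 28% = 18.1916% of Stonebridge Holdings Ltd.
Aggregating (R3): 4.644% + 18.1916% = 22.8356%.

22.8356%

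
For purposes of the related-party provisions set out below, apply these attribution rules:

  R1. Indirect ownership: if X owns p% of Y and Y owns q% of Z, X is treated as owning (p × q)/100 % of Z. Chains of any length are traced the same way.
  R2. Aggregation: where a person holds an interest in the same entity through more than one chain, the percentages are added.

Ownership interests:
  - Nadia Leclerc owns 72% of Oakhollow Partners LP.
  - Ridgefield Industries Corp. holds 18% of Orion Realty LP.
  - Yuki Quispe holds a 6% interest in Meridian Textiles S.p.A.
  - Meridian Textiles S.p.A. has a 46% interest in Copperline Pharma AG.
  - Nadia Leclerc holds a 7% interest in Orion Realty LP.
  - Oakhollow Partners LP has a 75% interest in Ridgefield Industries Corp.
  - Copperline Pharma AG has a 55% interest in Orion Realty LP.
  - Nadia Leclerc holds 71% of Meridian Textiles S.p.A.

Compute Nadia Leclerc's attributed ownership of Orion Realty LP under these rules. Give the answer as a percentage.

34.683%

Chain via Oakhollow Partners LP → Ridgefield Industries Corp. (R1): 72% × 75% × 18% = 9.72% of Orion Realty LP.
Chain via Meridian Textiles S.p.A. → Copperline Pharma AG (R1): 71% × 46% × 55% = 17.963% of Orion Realty LP.
Direct interest in Orion Realty LP: 7%.
Aggregating (R2): 9.72% + 17.963% + 7% = 34.683%.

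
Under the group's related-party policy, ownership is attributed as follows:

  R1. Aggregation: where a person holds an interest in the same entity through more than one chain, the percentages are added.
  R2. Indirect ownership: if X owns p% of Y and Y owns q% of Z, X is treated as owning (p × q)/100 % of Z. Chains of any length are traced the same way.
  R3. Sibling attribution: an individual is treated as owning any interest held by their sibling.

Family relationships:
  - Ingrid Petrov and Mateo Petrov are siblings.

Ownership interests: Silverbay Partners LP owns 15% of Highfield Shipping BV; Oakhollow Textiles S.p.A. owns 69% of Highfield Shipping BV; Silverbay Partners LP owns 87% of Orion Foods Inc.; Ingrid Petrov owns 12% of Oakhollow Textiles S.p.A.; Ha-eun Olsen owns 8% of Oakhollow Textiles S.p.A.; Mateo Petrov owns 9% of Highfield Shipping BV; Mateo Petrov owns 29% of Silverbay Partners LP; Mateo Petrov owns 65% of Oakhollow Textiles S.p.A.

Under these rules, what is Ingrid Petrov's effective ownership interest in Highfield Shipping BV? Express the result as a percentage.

66.48%

By sibling attribution (R3), Ingrid Petrov is treated as also owning Mateo Petrov's interest in Oakhollow Textiles S.p.A, giving 12% + 65% = 77%.
By sibling attribution (R3), Ingrid Petrov is treated as owning Mateo Petrov's 29% interest in Silverbay Partners LP.
By sibling attribution (R3), Ingrid Petrov is treated as owning Mateo Petrov's 9% interest in Highfield Shipping BV.
Chain via Oakhollow Textiles S.p.A. (R2): 77% × 69% = 53.13% of Highfield Shipping BV.
Chain via Silverbay Partners LP (R2): 29% × 15% = 4.35% of Highfield Shipping BV.
Direct interest in Highfield Shipping BV: 9%.
Aggregating (R1): 53.13% + 4.35% + 9% = 66.48%.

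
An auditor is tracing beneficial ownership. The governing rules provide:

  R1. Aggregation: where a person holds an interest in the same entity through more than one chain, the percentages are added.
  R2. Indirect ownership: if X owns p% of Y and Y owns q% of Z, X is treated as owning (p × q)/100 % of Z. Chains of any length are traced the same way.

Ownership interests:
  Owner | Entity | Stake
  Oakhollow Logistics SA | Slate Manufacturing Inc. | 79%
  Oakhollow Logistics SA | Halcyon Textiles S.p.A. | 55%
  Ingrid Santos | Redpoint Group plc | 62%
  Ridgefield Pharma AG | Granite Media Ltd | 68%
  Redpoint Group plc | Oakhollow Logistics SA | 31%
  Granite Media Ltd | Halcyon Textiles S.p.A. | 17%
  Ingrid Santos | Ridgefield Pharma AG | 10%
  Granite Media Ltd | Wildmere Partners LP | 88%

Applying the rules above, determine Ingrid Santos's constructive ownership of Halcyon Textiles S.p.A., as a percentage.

11.727%

Chain via Ridgefield Pharma AG → Granite Media Ltd (R2): 10% × 68% × 17% = 1.156% of Halcyon Textiles S.p.A.
Chain via Redpoint Group plc → Oakhollow Logistics SA (R2): 62% × 31% × 55% = 10.571% of Halcyon Textiles S.p.A.
Aggregating (R1): 1.156% + 10.571% = 11.727%.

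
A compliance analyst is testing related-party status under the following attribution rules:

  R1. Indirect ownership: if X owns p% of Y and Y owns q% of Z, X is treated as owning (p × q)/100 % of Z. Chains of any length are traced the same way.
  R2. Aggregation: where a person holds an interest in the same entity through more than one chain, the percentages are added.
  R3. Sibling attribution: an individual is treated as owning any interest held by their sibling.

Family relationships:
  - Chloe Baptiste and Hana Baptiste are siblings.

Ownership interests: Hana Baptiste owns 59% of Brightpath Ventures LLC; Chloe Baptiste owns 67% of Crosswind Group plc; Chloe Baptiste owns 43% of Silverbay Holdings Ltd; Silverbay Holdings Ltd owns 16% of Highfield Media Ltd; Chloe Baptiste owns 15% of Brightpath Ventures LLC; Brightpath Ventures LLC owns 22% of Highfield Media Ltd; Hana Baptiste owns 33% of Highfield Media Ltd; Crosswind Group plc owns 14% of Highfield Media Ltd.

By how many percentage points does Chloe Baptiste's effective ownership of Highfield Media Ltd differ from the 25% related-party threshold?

By sibling attribution (R3), Chloe Baptiste is treated as also owning Hana Baptiste's interest in Brightpath Ventures LLC, giving 15% + 59% = 74%.
By sibling attribution (R3), Chloe Baptiste is treated as owning Hana Baptiste's 33% interest in Highfield Media Ltd.
Chain via Brightpath Ventures LLC (R1): 74% × 22% = 16.28% of Highfield Media Ltd.
Chain via Silverbay Holdings Ltd (R1): 43% × 16% = 6.88% of Highfield Media Ltd.
Chain via Crosswind Group plc (R1): 67% × 14% = 9.38% of Highfield Media Ltd.
Direct interest in Highfield Media Ltd: 33%.
Aggregating (R2): 16.28% + 6.88% + 9.38% + 33% = 65.54%.
65.54% exceeds the 25% threshold by 40.54 percentage points.

40.54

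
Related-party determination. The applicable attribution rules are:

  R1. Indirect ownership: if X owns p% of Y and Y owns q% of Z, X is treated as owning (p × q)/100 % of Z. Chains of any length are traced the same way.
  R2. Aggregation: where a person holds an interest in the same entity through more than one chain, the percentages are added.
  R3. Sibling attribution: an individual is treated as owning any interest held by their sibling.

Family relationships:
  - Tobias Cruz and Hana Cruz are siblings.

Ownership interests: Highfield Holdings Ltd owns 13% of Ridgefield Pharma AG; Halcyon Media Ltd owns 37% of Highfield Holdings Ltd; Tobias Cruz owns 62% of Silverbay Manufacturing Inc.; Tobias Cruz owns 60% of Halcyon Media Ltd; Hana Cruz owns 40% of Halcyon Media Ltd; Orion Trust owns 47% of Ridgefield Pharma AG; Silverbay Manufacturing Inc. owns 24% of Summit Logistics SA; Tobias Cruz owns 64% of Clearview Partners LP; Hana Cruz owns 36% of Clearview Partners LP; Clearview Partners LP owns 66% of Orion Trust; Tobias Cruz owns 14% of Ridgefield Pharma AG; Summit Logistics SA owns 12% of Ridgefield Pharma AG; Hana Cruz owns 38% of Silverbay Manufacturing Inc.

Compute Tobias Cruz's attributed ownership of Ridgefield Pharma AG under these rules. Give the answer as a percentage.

By sibling attribution (R3), Tobias Cruz is treated as also owning Hana Cruz's interest in Silverbay Manufacturing Inc, giving 62% + 38% = 100%.
By sibling attribution (R3), Tobias Cruz is treated as also owning Hana Cruz's interest in Clearview Partners LP, giving 64% + 36% = 100%.
By sibling attribution (R3), Tobias Cruz is treated as also owning Hana Cruz's interest in Halcyon Media Ltd, giving 60% + 40% = 100%.
Chain via Silverbay Manufacturing Inc. → Summit Logistics SA (R1): 100% × 24% × 12% = 2.88% of Ridgefield Pharma AG.
Chain via Clearview Partners LP → Orion Trust (R1): 100% × 66% × 47% = 31.02% of Ridgefield Pharma AG.
Chain via Halcyon Media Ltd → Highfield Holdings Ltd (R1): 100% × 37% × 13% = 4.81% of Ridgefield Pharma AG.
Direct interest in Ridgefield Pharma AG: 14%.
Aggregating (R2): 2.88% + 31.02% + 4.81% + 14% = 52.71%.

52.71%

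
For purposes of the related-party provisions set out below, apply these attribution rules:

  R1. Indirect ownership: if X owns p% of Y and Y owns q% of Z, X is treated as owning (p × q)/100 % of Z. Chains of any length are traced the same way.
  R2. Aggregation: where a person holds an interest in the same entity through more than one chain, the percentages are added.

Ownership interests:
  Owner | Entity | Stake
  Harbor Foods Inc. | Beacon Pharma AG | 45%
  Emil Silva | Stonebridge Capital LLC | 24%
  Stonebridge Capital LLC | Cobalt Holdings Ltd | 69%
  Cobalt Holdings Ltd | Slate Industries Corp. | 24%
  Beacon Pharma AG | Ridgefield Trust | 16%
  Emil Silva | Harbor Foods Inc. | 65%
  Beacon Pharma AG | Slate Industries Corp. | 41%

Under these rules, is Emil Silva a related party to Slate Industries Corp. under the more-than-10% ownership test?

Yes

Chain via Stonebridge Capital LLC → Cobalt Holdings Ltd (R1): 24% × 69% × 24% = 3.9744% of Slate Industries Corp.
Chain via Harbor Foods Inc. → Beacon Pharma AG (R1): 65% × 45% × 41% = 11.9925% of Slate Industries Corp.
Aggregating (R2): 3.9744% + 11.9925% = 15.9669%.
15.9669% exceeds the 10% threshold, so Emil is a related party to Slate Industries Corp.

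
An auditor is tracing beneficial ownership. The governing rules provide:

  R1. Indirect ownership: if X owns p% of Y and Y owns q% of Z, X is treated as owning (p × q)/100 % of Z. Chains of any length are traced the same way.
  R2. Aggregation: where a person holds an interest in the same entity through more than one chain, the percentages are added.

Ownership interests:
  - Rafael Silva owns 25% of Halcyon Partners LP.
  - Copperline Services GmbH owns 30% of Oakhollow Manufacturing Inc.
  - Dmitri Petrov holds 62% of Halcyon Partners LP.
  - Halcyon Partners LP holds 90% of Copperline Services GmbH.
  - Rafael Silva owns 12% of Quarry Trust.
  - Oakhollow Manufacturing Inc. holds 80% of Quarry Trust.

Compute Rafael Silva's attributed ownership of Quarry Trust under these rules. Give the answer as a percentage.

17.4%

Chain via Halcyon Partners LP → Copperline Services GmbH → Oakhollow Manufacturing Inc. (R1): 25% × 90% × 30% × 80% = 5.4% of Quarry Trust.
Direct interest in Quarry Trust: 12%.
Aggregating (R2): 5.4% + 12% = 17.4%.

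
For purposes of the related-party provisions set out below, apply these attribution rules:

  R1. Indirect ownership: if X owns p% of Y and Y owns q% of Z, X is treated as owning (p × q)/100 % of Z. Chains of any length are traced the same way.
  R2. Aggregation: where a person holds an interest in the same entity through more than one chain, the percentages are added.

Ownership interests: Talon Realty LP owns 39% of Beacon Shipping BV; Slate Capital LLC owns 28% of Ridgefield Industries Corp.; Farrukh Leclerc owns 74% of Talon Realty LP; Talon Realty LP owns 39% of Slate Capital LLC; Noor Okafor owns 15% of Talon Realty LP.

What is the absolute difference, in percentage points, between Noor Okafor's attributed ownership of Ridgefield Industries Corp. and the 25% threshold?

Chain via Talon Realty LP → Slate Capital LLC (R1): 15% × 39% × 28% = 1.638% of Ridgefield Industries Corp.
1.638% falls short of the 25% threshold by 23.362 percentage points.

23.362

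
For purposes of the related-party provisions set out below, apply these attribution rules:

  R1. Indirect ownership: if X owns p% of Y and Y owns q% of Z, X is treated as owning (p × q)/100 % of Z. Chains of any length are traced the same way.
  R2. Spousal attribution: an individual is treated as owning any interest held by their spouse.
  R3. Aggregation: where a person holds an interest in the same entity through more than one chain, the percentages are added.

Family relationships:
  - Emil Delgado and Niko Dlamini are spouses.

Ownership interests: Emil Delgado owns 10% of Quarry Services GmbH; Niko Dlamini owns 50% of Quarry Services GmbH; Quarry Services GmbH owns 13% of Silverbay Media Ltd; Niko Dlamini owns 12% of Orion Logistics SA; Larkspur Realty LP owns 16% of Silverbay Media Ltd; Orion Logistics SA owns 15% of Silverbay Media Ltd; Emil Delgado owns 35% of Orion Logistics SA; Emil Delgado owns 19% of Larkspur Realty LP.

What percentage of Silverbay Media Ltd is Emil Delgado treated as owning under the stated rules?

17.89%

By spousal attribution (R2), Emil Delgado is treated as also owning Niko Dlamini's interest in Quarry Services GmbH, giving 10% + 50% = 60%.
By spousal attribution (R2), Emil Delgado is treated as also owning Niko Dlamini's interest in Orion Logistics SA, giving 35% + 12% = 47%.
Chain via Larkspur Realty LP (R1): 19% × 16% = 3.04% of Silverbay Media Ltd.
Chain via Quarry Services GmbH (R1): 60% × 13% = 7.8% of Silverbay Media Ltd.
Chain via Orion Logistics SA (R1): 47% × 15% = 7.05% of Silverbay Media Ltd.
Aggregating (R3): 3.04% + 7.8% + 7.05% = 17.89%.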